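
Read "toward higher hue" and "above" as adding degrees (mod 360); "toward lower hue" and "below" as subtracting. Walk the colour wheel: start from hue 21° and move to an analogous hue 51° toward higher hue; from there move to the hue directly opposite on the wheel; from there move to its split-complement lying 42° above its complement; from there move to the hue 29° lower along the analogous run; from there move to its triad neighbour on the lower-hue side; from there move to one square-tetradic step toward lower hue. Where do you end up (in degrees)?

analog 51° ↑ +51°: 21 + 51 = 72°
complement +180°: 72 + 180 = 252°
split-comp 42° ↑ +222°: 252 + 222 = 474 → 474 − 360 = 114°
analog 29° ↓ −29°: 114 − 29 = 85°
triadic ↓ −120°: 85 − 120 = -35 → -35 + 360 = 325°
square ↓ −90°: 325 − 90 = 235°

235°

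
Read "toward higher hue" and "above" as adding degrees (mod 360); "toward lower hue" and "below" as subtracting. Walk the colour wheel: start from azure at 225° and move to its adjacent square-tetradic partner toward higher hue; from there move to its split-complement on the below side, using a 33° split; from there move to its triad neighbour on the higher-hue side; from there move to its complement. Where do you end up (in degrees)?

42°

square ↑ +90°: 225 + 90 = 315°
split-comp 33° ↓ +147°: 315 + 147 = 462 → 462 − 360 = 102°
triadic ↑ +120°: 102 + 120 = 222°
complement +180°: 222 + 180 = 402 → 402 − 360 = 42°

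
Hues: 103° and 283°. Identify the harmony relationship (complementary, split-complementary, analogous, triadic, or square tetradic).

complementary

Sort the hues: 103°, 283°.
Successive gaps around the wheel: 180°, 180°.
Two hues 180° apart are complementary.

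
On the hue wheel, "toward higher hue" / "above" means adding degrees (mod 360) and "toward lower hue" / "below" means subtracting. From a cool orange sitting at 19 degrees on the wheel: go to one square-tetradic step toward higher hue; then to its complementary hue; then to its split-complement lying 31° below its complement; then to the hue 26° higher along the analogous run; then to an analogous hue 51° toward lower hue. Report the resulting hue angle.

19 + 90 = 109°   (square ↑)
109 + 180 = 289°   (complement)
289 + 149 = 438 → 438 − 360 = 78°   (split-comp 31° ↓)
78 + 26 = 104°   (analog 26° ↑)
104 − 51 = 53°   (analog 51° ↓)

53°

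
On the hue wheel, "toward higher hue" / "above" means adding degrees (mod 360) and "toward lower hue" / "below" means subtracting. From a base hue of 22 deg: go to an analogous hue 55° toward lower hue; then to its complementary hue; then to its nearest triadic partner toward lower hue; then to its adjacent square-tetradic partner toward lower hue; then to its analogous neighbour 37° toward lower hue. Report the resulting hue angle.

22 − 55 = -33 → -33 + 360 = 327°   (analog 55° ↓)
327 + 180 = 507 → 507 − 360 = 147°   (complement)
147 − 120 = 27°   (triadic ↓)
27 − 90 = -63 → -63 + 360 = 297°   (square ↓)
297 − 37 = 260°   (analog 37° ↓)

260°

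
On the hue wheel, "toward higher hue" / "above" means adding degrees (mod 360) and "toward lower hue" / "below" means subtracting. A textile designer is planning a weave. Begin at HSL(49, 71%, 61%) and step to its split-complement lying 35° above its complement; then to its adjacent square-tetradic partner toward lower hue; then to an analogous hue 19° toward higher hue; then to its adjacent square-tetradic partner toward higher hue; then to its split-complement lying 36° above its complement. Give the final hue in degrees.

139°

+215° (split-comp 35° ↑): 49 + 215 = 264°
−90° (square ↓): 264 − 90 = 174°
+19° (analog 19° ↑): 174 + 19 = 193°
+90° (square ↑): 193 + 90 = 283°
+216° (split-comp 36° ↑): 283 + 216 = 499 → 499 − 360 = 139°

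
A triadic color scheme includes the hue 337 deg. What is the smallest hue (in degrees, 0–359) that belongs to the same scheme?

97°

A triad places three hues 120° apart.
The full set through 337° is {97°, 217°, 337°}.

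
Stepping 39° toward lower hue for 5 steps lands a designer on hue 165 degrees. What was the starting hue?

5 steps of 39° (toward lower hue) give a net shift of −195°.
Start = end − shift: 165 + 195 = 360 → 360 − 360 = 0°

0°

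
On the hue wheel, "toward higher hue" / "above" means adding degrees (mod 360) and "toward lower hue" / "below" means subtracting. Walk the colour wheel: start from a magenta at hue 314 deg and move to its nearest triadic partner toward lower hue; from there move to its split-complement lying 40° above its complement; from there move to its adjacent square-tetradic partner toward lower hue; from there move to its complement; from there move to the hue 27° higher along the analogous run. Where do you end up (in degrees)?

171°

−120° (triadic ↓): 314 − 120 = 194°
+220° (split-comp 40° ↑): 194 + 220 = 414 → 414 − 360 = 54°
−90° (square ↓): 54 − 90 = -36 → -36 + 360 = 324°
+180° (complement): 324 + 180 = 504 → 504 − 360 = 144°
+27° (analog 27° ↑): 144 + 27 = 171°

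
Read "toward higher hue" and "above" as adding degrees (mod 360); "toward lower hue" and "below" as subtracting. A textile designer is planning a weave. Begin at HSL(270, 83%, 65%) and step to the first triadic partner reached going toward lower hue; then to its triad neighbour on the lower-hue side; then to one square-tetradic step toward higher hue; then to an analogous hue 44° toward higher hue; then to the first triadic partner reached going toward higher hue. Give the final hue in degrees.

270 − 120 = 150°   (triadic ↓)
150 − 120 = 30°   (triadic ↓)
30 + 90 = 120°   (square ↑)
120 + 44 = 164°   (analog 44° ↑)
164 + 120 = 284°   (triadic ↑)

284°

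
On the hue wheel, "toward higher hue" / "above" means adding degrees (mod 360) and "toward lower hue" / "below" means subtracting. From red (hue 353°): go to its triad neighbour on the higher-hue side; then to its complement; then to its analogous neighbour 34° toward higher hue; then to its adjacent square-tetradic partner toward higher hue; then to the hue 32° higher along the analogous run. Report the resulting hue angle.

353 + 120 = 473 → 473 − 360 = 113°   (triadic ↑)
113 + 180 = 293°   (complement)
293 + 34 = 327°   (analog 34° ↑)
327 + 90 = 417 → 417 − 360 = 57°   (square ↑)
57 + 32 = 89°   (analog 32° ↑)

89°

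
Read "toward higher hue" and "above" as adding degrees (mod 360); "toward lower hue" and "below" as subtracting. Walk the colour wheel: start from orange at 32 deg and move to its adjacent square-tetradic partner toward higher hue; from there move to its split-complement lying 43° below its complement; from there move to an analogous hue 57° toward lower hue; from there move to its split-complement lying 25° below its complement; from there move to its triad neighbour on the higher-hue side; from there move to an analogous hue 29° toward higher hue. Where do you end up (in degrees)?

146°

+90° (square ↑): 32 + 90 = 122°
+137° (split-comp 43° ↓): 122 + 137 = 259°
−57° (analog 57° ↓): 259 − 57 = 202°
+155° (split-comp 25° ↓): 202 + 155 = 357°
+120° (triadic ↑): 357 + 120 = 477 → 477 − 360 = 117°
+29° (analog 29° ↑): 117 + 29 = 146°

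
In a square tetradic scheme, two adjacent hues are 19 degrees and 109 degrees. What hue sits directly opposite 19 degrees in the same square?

199°

A square tetradic scheme places four hues 90° apart; opposite corners are 180° apart.
19 + 180 = 199°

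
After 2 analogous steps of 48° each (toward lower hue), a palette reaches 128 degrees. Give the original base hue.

224°

2 steps of 48° (toward lower hue) give a net shift of −96°.
Start = end − shift: 128 + 96 = 224°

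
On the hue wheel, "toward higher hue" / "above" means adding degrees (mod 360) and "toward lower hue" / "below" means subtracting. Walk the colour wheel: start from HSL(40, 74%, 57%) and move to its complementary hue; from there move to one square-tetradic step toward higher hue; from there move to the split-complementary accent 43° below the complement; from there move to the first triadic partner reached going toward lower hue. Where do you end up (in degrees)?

327°

40 + 180 = 220°   (complement)
220 + 90 = 310°   (square ↑)
310 + 137 = 447 → 447 − 360 = 87°   (split-comp 43° ↓)
87 − 120 = -33 → -33 + 360 = 327°   (triadic ↓)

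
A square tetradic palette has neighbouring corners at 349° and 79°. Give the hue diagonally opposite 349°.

169°

A square tetradic scheme places four hues 90° apart; opposite corners are 180° apart.
349 + 180 = 529 → 529 − 360 = 169°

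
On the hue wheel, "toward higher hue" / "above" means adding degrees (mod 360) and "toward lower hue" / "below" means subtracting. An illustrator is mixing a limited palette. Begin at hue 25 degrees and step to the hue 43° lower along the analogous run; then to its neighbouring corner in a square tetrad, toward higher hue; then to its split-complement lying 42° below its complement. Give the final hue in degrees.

analog 43° ↓ −43°: 25 − 43 = -18 → -18 + 360 = 342°
square ↑ +90°: 342 + 90 = 432 → 432 − 360 = 72°
split-comp 42° ↓ +138°: 72 + 138 = 210°

210°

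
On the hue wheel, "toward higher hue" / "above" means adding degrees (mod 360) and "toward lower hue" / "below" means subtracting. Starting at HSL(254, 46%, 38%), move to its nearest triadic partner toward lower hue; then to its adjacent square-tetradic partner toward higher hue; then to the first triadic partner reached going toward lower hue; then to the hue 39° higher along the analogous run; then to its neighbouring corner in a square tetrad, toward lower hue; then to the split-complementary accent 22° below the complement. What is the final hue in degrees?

211°

−120° (triadic ↓): 254 − 120 = 134°
+90° (square ↑): 134 + 90 = 224°
−120° (triadic ↓): 224 − 120 = 104°
+39° (analog 39° ↑): 104 + 39 = 143°
−90° (square ↓): 143 − 90 = 53°
+158° (split-comp 22° ↓): 53 + 158 = 211°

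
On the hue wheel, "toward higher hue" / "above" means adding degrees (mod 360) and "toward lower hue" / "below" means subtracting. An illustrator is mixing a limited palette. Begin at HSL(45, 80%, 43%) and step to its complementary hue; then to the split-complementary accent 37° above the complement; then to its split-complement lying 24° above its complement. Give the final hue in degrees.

45 + 180 = 225°   (complement)
225 + 217 = 442 → 442 − 360 = 82°   (split-comp 37° ↑)
82 + 204 = 286°   (split-comp 24° ↑)

286°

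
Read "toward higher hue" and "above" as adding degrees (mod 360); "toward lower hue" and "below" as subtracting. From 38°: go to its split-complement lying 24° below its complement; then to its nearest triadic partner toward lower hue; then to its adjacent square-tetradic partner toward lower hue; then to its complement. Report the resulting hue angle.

164°

split-comp 24° ↓ +156°: 38 + 156 = 194°
triadic ↓ −120°: 194 − 120 = 74°
square ↓ −90°: 74 − 90 = -16 → -16 + 360 = 344°
complement +180°: 344 + 180 = 524 → 524 − 360 = 164°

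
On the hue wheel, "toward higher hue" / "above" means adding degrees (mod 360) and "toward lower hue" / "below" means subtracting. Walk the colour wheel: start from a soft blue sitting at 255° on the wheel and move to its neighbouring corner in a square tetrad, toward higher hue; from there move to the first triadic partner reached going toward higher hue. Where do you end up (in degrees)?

+90° (square ↑): 255 + 90 = 345°
+120° (triadic ↑): 345 + 120 = 465 → 465 − 360 = 105°

105°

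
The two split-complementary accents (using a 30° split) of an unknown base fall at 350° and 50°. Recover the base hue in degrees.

The accents sit 30° either side of the complement, so the complement is their short-arc midpoint on the wheel.
Short-arc midpoint of 350° and 50°: 20°.
Base is 180° from the complement: 20 − 180 = -160 → -160 + 360 = 200°

200°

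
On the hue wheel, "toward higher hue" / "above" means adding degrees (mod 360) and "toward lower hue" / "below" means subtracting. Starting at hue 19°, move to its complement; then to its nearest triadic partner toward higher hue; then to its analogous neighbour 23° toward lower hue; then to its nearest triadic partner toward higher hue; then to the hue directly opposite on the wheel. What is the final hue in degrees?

236°

complement +180°: 19 + 180 = 199°
triadic ↑ +120°: 199 + 120 = 319°
analog 23° ↓ −23°: 319 − 23 = 296°
triadic ↑ +120°: 296 + 120 = 416 → 416 − 360 = 56°
complement +180°: 56 + 180 = 236°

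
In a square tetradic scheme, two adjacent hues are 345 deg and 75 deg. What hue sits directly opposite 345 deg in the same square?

A square tetradic scheme places four hues 90° apart; opposite corners are 180° apart.
345 + 180 = 525 → 525 − 360 = 165°

165°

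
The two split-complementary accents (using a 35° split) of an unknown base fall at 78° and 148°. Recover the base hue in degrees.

The accents sit 35° either side of the complement, so the complement is their short-arc midpoint on the wheel.
Short-arc midpoint of 78° and 148°: 113°.
Base is 180° from the complement: 113 − 180 = -67 → -67 + 360 = 293°

293°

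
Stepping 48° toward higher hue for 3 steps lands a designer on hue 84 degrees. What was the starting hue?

300°

3 steps of 48° (toward higher hue) give a net shift of +144°.
Start = end − shift: 84 − 144 = -60 → -60 + 360 = 300°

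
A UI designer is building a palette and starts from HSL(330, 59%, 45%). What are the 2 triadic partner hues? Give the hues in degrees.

90° and 210°

A triad places three hues 120° apart.
330 + 120 = 450 → 450 − 360 = 90°
330 + 240 = 570 → 570 − 360 = 210°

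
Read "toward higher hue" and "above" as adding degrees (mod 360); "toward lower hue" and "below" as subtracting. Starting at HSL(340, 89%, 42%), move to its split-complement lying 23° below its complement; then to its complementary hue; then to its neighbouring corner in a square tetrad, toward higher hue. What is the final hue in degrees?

47°

split-comp 23° ↓ +157°: 340 + 157 = 497 → 497 − 360 = 137°
complement +180°: 137 + 180 = 317°
square ↑ +90°: 317 + 90 = 407 → 407 − 360 = 47°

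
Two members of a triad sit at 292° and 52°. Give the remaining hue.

A triad spaces three hues 120° apart.
The full set is {52°, 172°, 292°}.

172°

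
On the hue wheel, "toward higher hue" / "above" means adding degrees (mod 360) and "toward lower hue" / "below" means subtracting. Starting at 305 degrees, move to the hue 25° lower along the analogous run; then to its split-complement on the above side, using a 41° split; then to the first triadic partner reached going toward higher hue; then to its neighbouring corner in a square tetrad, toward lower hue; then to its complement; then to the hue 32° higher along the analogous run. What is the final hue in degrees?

−25° (analog 25° ↓): 305 − 25 = 280°
+221° (split-comp 41° ↑): 280 + 221 = 501 → 501 − 360 = 141°
+120° (triadic ↑): 141 + 120 = 261°
−90° (square ↓): 261 − 90 = 171°
+180° (complement): 171 + 180 = 351°
+32° (analog 32° ↑): 351 + 32 = 383 → 383 − 360 = 23°

23°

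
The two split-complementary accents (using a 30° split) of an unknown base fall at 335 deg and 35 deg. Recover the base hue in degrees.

185°

The accents sit 30° either side of the complement, so the complement is their short-arc midpoint on the wheel.
Short-arc midpoint of 335° and 35°: 5°.
Base is 180° from the complement: 5 − 180 = -175 → -175 + 360 = 185°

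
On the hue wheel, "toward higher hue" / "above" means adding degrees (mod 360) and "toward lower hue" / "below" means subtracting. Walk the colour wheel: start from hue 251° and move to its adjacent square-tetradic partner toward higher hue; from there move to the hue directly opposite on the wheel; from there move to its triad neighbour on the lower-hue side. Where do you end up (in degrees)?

251 + 90 = 341°   (square ↑)
341 + 180 = 521 → 521 − 360 = 161°   (complement)
161 − 120 = 41°   (triadic ↓)

41°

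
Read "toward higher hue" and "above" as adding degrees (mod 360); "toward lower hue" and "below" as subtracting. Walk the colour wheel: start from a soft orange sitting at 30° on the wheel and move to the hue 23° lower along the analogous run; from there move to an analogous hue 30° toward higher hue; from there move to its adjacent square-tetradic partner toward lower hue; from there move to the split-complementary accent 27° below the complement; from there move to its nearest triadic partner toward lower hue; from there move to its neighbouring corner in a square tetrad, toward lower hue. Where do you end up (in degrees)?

250°

30 − 23 = 7°   (analog 23° ↓)
7 + 30 = 37°   (analog 30° ↑)
37 − 90 = -53 → -53 + 360 = 307°   (square ↓)
307 + 153 = 460 → 460 − 360 = 100°   (split-comp 27° ↓)
100 − 120 = -20 → -20 + 360 = 340°   (triadic ↓)
340 − 90 = 250°   (square ↓)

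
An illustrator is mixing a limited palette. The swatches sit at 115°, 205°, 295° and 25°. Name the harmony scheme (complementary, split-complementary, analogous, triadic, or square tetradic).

square tetradic

Sort the hues: 25°, 115°, 205°, 295°.
Successive gaps around the wheel: 90°, 90°, 90°, 90°.
Four hues every 90° form a square tetradic scheme.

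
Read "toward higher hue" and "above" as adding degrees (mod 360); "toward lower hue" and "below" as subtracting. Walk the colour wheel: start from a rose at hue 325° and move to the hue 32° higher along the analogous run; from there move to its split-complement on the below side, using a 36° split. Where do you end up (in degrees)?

+32° (analog 32° ↑): 325 + 32 = 357°
+144° (split-comp 36° ↓): 357 + 144 = 501 → 501 − 360 = 141°

141°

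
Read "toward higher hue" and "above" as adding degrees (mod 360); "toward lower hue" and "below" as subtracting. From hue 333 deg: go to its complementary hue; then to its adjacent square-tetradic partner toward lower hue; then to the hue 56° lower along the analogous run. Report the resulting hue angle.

7°

+180° (complement): 333 + 180 = 513 → 513 − 360 = 153°
−90° (square ↓): 153 − 90 = 63°
−56° (analog 56° ↓): 63 − 56 = 7°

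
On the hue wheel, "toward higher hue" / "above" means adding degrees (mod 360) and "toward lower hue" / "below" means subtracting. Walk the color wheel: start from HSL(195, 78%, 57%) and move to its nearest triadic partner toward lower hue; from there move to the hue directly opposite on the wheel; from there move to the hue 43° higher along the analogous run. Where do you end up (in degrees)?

298°

−120° (triadic ↓): 195 − 120 = 75°
+180° (complement): 75 + 180 = 255°
+43° (analog 43° ↑): 255 + 43 = 298°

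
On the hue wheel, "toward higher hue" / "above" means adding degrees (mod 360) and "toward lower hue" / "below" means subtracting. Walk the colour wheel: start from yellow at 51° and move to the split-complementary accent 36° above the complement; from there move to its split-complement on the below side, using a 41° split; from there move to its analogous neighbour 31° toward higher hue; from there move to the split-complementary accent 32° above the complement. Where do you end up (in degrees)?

289°

51 + 216 = 267°   (split-comp 36° ↑)
267 + 139 = 406 → 406 − 360 = 46°   (split-comp 41° ↓)
46 + 31 = 77°   (analog 31° ↑)
77 + 212 = 289°   (split-comp 32° ↑)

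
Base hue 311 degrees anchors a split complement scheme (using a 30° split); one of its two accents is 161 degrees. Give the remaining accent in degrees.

101°

Split-complementary hues sit 30° either side of the complement.
Complement of the base 311°: 311 + 180 = 491 → 491 − 360 = 131°
The given accent 161° is 30° one side of 131°; the other accent sits 30° the other side: 131 − 30 = 101°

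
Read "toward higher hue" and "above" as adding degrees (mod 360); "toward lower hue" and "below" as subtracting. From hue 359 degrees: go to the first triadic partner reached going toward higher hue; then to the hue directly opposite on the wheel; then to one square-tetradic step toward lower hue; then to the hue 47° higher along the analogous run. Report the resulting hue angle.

+120° (triadic ↑): 359 + 120 = 479 → 479 − 360 = 119°
+180° (complement): 119 + 180 = 299°
−90° (square ↓): 299 − 90 = 209°
+47° (analog 47° ↑): 209 + 47 = 256°

256°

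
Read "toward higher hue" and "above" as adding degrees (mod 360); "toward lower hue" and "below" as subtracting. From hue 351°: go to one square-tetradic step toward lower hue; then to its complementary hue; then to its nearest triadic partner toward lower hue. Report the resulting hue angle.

351 − 90 = 261°   (square ↓)
261 + 180 = 441 → 441 − 360 = 81°   (complement)
81 − 120 = -39 → -39 + 360 = 321°   (triadic ↓)

321°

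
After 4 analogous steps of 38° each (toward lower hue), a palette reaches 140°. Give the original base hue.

292°

4 steps of 38° (toward lower hue) give a net shift of −152°.
Start = end − shift: 140 + 152 = 292°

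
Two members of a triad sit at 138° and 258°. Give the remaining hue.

18°

A triad spaces three hues 120° apart.
The full set is {18°, 138°, 258°}.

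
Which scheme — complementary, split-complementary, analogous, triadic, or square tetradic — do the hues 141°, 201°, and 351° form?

Sort the hues: 141°, 201°, 351°.
Successive gaps around the wheel: 60°, 150°, 150°.
Two 150° gaps and one 60° gap — a base hue opposite a pair of accents 30° either side of its complement — is the split-complementary pattern.

split-complementary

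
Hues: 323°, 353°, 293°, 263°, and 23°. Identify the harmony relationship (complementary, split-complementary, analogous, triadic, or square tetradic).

analogous

Sort the hues: 23°, 263°, 293°, 323°, 353°.
Successive gaps around the wheel: 240°, 30°, 30°, 30°, 30°.
A run of hues at equal small steps (30°) with one large closing gap is an analogous group.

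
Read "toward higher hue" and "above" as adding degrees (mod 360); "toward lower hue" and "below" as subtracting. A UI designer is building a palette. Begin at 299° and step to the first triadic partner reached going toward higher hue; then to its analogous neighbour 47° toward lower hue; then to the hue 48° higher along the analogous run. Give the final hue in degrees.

299 + 120 = 419 → 419 − 360 = 59°   (triadic ↑)
59 − 47 = 12°   (analog 47° ↓)
12 + 48 = 60°   (analog 48° ↑)

60°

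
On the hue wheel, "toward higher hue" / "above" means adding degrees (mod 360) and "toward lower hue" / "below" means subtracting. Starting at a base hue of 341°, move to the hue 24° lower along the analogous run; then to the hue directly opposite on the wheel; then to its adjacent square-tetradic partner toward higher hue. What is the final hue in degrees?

227°

341 − 24 = 317°   (analog 24° ↓)
317 + 180 = 497 → 497 − 360 = 137°   (complement)
137 + 90 = 227°   (square ↑)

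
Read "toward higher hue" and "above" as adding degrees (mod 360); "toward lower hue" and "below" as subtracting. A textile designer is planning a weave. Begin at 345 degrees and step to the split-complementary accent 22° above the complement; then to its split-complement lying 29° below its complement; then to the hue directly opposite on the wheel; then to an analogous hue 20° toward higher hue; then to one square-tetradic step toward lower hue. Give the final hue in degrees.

+202° (split-comp 22° ↑): 345 + 202 = 547 → 547 − 360 = 187°
+151° (split-comp 29° ↓): 187 + 151 = 338°
+180° (complement): 338 + 180 = 518 → 518 − 360 = 158°
+20° (analog 20° ↑): 158 + 20 = 178°
−90° (square ↓): 178 − 90 = 88°

88°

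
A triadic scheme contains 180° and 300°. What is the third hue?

60°

A triad spaces three hues 120° apart.
The full set is {60°, 180°, 300°}.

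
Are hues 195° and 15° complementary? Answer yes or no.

yes

Angular distance: |195 − 15| = 180 = 180°.
Complementary requires 180°.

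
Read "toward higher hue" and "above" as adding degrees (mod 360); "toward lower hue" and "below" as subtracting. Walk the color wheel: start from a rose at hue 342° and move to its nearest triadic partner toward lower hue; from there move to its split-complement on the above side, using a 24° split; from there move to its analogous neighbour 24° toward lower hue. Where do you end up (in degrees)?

42°

−120° (triadic ↓): 342 − 120 = 222°
+204° (split-comp 24° ↑): 222 + 204 = 426 → 426 − 360 = 66°
−24° (analog 24° ↓): 66 − 24 = 42°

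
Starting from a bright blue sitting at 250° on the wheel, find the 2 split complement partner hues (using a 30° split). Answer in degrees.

40° and 100°

Complement of 250°: 250 + 180 = 430 → 430 − 360 = 70°
70 − 30 = 40°
70 + 30 = 100°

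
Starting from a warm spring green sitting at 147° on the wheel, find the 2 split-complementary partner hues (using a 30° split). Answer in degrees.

297° and 357°

Split-complementary hues sit 30° either side of the complement.
Complement of 147°: 147 + 180 = 327°
327 − 30 = 297°
327 + 30 = 357°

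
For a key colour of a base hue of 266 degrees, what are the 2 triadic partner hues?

26° and 146°

266 + 120 = 386 → 386 − 360 = 26°
266 + 240 = 506 → 506 − 360 = 146°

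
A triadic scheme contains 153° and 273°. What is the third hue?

33°

A triad spaces three hues 120° apart.
The full set is {33°, 153°, 273°}.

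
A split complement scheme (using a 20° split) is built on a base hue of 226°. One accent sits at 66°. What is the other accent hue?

Split-complementary hues sit 20° either side of the complement.
Complement of the base 226°: 226 + 180 = 406 → 406 − 360 = 46°
The given accent 66° is 20° one side of 46°; the other accent sits 20° the other side: 46 − 20 = 26°

26°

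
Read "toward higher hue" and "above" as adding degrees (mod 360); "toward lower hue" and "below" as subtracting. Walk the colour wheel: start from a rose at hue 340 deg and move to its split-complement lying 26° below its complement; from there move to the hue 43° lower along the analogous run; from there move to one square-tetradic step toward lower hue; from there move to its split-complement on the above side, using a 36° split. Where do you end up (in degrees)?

217°

split-comp 26° ↓ +154°: 340 + 154 = 494 → 494 − 360 = 134°
analog 43° ↓ −43°: 134 − 43 = 91°
square ↓ −90°: 91 − 90 = 1°
split-comp 36° ↑ +216°: 1 + 216 = 217°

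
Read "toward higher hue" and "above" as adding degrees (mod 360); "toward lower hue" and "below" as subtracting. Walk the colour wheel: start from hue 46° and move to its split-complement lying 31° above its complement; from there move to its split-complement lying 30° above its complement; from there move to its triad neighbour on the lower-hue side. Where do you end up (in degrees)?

split-comp 31° ↑ +211°: 46 + 211 = 257°
split-comp 30° ↑ +210°: 257 + 210 = 467 → 467 − 360 = 107°
triadic ↓ −120°: 107 − 120 = -13 → -13 + 360 = 347°

347°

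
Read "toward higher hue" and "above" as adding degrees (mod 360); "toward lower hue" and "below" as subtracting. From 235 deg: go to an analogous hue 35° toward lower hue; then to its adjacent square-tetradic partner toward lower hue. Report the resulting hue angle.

235 − 35 = 200°   (analog 35° ↓)
200 − 90 = 110°   (square ↓)

110°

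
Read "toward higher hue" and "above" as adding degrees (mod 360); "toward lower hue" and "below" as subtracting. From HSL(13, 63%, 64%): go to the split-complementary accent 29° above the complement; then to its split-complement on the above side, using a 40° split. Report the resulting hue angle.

82°

+209° (split-comp 29° ↑): 13 + 209 = 222°
+220° (split-comp 40° ↑): 222 + 220 = 442 → 442 − 360 = 82°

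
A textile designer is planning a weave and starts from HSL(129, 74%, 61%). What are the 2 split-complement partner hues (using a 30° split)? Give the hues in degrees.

Split-complementary hues sit 30° either side of the complement.
Complement of 129°: 129 + 180 = 309°
309 − 30 = 279°
309 + 30 = 339°

279° and 339°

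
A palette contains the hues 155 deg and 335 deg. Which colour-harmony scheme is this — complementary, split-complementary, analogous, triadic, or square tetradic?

Sort the hues: 155°, 335°.
Successive gaps around the wheel: 180°, 180°.
Two hues 180° apart are complementary.

complementary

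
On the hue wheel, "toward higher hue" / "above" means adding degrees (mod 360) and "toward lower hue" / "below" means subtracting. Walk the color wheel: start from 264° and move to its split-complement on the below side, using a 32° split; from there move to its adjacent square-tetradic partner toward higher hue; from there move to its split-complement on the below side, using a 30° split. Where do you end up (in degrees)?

264 + 148 = 412 → 412 − 360 = 52°   (split-comp 32° ↓)
52 + 90 = 142°   (square ↑)
142 + 150 = 292°   (split-comp 30° ↓)

292°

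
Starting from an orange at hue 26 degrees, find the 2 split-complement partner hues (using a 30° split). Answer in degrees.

Split-complementary hues sit 30° either side of the complement.
Complement of 26 degrees: 26 + 180 = 206°
206 − 30 = 176°
206 + 30 = 236°

176° and 236°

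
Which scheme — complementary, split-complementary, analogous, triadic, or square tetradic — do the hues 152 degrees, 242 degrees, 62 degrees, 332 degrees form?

square tetradic

Sort the hues: 62°, 152°, 242°, 332°.
Successive gaps around the wheel: 90°, 90°, 90°, 90°.
Four hues every 90° form a square tetradic scheme.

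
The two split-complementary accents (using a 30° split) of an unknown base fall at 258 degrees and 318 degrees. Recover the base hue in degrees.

108°

The accents sit 30° either side of the complement, so the complement is their short-arc midpoint on the wheel.
Short-arc midpoint of 258° and 318°: 288°.
Base is 180° from the complement: 288 − 180 = 108°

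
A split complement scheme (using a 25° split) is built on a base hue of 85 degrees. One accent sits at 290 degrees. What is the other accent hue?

Split-complementary hues sit 25° either side of the complement.
Complement of the base 85°: 85 + 180 = 265°
The given accent 290° is 25° one side of 265°; the other accent sits 25° the other side: 265 − 25 = 240°

240°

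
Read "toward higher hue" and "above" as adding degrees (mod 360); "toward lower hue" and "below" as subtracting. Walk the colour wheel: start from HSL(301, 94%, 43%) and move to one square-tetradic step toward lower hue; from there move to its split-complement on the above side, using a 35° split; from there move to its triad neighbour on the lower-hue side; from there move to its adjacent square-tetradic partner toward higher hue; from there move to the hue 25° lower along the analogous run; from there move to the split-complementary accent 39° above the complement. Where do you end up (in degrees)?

301 − 90 = 211°   (square ↓)
211 + 215 = 426 → 426 − 360 = 66°   (split-comp 35° ↑)
66 − 120 = -54 → -54 + 360 = 306°   (triadic ↓)
306 + 90 = 396 → 396 − 360 = 36°   (square ↑)
36 − 25 = 11°   (analog 25° ↓)
11 + 219 = 230°   (split-comp 39° ↑)

230°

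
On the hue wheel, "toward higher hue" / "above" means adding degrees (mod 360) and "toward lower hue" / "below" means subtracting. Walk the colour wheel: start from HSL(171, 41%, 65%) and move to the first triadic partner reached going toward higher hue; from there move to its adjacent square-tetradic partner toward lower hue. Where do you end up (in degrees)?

201°

+120° (triadic ↑): 171 + 120 = 291°
−90° (square ↓): 291 − 90 = 201°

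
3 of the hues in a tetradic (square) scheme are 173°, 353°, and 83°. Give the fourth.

263°

A square tetradic scheme places four hues every 90°.
The full set through 83° is {83°, 173°, 263°, 353°}.
Given {83°, 173°, 353°}, the missing hue is 263°.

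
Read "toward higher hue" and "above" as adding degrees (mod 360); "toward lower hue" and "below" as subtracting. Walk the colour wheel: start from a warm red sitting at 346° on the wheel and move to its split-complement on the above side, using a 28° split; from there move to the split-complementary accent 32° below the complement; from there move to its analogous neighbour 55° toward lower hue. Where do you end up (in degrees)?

287°

346 + 208 = 554 → 554 − 360 = 194°   (split-comp 28° ↑)
194 + 148 = 342°   (split-comp 32° ↓)
342 − 55 = 287°   (analog 55° ↓)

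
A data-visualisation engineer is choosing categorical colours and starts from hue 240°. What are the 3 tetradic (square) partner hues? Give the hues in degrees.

A square tetradic scheme places four hues every 90°.
240 + 90 = 330°
240 + 180 = 420 → 420 − 360 = 60°
240 + 270 = 510 → 510 − 360 = 150°

330°, 60° and 150°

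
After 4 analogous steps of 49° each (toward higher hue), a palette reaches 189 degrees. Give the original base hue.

353°

4 steps of 49° (toward higher hue) give a net shift of +196°.
Start = end − shift: 189 − 196 = -7 → -7 + 360 = 353°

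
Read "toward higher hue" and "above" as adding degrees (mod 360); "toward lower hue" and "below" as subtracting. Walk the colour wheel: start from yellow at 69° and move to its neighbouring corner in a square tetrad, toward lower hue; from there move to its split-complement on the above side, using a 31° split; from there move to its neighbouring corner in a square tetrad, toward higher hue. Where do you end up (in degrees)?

square ↓ −90°: 69 − 90 = -21 → -21 + 360 = 339°
split-comp 31° ↑ +211°: 339 + 211 = 550 → 550 − 360 = 190°
square ↑ +90°: 190 + 90 = 280°

280°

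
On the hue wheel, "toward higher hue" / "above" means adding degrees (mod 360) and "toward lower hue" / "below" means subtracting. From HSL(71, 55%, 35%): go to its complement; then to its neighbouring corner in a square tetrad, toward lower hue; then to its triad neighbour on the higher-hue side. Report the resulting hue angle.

+180° (complement): 71 + 180 = 251°
−90° (square ↓): 251 − 90 = 161°
+120° (triadic ↑): 161 + 120 = 281°

281°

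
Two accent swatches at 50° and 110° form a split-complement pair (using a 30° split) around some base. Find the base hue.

260°

The accents sit 30° either side of the complement, so the complement is their short-arc midpoint on the wheel.
Short-arc midpoint of 50° and 110°: 80°.
Base is 180° from the complement: 80 − 180 = -100 → -100 + 360 = 260°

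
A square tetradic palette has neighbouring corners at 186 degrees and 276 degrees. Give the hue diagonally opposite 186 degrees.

6°

A square tetradic scheme places four hues 90° apart; opposite corners are 180° apart.
186 + 180 = 366 → 366 − 360 = 6°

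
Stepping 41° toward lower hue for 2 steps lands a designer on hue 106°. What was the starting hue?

188°

2 steps of 41° (toward lower hue) give a net shift of −82°.
Start = end − shift: 106 + 82 = 188°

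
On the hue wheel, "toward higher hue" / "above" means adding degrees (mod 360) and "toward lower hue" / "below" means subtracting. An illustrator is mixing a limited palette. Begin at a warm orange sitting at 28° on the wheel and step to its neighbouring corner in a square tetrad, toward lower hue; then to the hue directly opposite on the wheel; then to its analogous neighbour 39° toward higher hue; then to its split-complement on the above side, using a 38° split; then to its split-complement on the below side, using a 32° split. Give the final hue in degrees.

163°

square ↓ −90°: 28 − 90 = -62 → -62 + 360 = 298°
complement +180°: 298 + 180 = 478 → 478 − 360 = 118°
analog 39° ↑ +39°: 118 + 39 = 157°
split-comp 38° ↑ +218°: 157 + 218 = 375 → 375 − 360 = 15°
split-comp 32° ↓ +148°: 15 + 148 = 163°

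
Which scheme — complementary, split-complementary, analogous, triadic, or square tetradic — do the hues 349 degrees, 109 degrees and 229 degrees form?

triadic

Sort the hues: 109°, 229°, 349°.
Successive gaps around the wheel: 120°, 120°, 120°.
Three hues equally spaced 120° apart form a triad.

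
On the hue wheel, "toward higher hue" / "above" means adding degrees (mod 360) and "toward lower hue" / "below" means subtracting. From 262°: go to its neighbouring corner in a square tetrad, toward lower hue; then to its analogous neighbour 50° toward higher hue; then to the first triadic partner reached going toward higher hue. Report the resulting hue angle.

342°

−90° (square ↓): 262 − 90 = 172°
+50° (analog 50° ↑): 172 + 50 = 222°
+120° (triadic ↑): 222 + 120 = 342°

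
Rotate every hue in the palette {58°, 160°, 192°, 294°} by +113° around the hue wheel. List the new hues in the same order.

171°, 273°, 305°, 47°

58 + 113 = 171°
160 + 113 = 273°
192 + 113 = 305°
294 + 113 = 407 → 407 − 360 = 47°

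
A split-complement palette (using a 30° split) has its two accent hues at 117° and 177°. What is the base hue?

327°

The accents sit 30° either side of the complement, so the complement is their short-arc midpoint on the wheel.
Short-arc midpoint of 117° and 177°: 147°.
Base is 180° from the complement: 147 − 180 = -33 → -33 + 360 = 327°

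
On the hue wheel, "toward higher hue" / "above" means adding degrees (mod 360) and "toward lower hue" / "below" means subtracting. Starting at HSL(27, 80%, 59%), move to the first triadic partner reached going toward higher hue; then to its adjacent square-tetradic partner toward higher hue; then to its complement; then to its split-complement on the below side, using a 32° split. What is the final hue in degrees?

205°

triadic ↑ +120°: 27 + 120 = 147°
square ↑ +90°: 147 + 90 = 237°
complement +180°: 237 + 180 = 417 → 417 − 360 = 57°
split-comp 32° ↓ +148°: 57 + 148 = 205°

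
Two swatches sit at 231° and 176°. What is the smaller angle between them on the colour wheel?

55°

|231 − 176| = 55.
55 ≤ 180, so the shorter arc is 55°.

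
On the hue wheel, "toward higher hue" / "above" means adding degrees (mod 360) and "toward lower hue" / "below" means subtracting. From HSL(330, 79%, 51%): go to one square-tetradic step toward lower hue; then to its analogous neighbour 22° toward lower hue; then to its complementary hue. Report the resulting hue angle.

38°

330 − 90 = 240°   (square ↓)
240 − 22 = 218°   (analog 22° ↓)
218 + 180 = 398 → 398 − 360 = 38°   (complement)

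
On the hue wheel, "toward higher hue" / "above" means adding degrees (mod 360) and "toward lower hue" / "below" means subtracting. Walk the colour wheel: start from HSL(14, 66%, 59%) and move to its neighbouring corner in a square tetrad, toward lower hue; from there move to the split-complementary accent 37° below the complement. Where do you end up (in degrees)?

square ↓ −90°: 14 − 90 = -76 → -76 + 360 = 284°
split-comp 37° ↓ +143°: 284 + 143 = 427 → 427 − 360 = 67°

67°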